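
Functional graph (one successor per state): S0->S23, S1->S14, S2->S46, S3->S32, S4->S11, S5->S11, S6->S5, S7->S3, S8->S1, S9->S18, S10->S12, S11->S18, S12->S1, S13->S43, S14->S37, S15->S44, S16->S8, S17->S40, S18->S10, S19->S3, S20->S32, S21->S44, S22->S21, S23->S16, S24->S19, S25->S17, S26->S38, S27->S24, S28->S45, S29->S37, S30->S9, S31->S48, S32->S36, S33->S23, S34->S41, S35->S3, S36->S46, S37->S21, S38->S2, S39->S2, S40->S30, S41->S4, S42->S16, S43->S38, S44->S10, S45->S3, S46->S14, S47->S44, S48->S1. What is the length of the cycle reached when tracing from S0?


Trace from S0 until a state repeats:
  S0 -> S23 -> S16 -> S8 -> S1 -> S14 -> S37 -> S21 -> S44 -> S10 -> S12 -> S1
S1 first seen at step 4, revisited at step 11.
Cycle length = 11 - 4 = 7

7


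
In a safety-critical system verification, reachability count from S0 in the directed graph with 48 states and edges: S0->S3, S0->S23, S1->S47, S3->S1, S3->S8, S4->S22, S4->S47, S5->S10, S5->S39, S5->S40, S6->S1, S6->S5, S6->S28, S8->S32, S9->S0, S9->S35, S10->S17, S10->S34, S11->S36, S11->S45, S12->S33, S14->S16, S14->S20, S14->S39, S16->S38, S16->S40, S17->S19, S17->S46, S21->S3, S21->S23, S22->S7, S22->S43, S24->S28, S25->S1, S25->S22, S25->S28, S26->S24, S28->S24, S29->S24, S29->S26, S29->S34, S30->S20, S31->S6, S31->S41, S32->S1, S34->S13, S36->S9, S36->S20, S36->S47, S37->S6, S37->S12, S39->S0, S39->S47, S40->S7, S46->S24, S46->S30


BFS from S0:
  layer 0: {S0}
  layer 1: {S3, S23}
  layer 2: {S1, S8}
  layer 3: {S32, S47}
Reachable set: {S0, S1, S3, S8, S23, S32, S47}
Count = 7

7


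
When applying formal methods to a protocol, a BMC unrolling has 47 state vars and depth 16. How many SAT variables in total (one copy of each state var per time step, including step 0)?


BMC unrolls to depth k, creating one copy of each state var for steps 0..k.
Step count = 16 + 1 = 17 (steps 0 through 16)
Vars per step = 47
Total = 47 * 17 = 799

799


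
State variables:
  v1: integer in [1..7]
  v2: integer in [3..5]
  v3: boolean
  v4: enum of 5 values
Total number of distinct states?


State space = product of domain sizes of all variables.
Domain sizes:
  v1 (integer in [1..7]): 7
  v2 (integer in [3..5]): 3
  v3 (boolean): 2
  v4 (enum of 5 values): 5
Product = 7 * 3 * 2 * 5 = 210

210


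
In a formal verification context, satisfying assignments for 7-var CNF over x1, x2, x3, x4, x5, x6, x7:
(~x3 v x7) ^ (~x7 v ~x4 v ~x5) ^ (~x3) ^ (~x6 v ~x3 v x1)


CNF with 4 clauses over 7 vars (128 assignments).
An assignment satisfies CNF iff every clause has >=1 true literal.
Check each row (bits = x1,x2,x3,x4,x5,x6,x7; clause T/F shown):
  row 0 [0000000]: clauses=TTTT -> 1
  row 1 [0000001]: clauses=TTTT -> 1
  row 2 [0000010]: clauses=TTTT -> 1
  row 3 [0000011]: clauses=TTTT -> 1
  row 4 [0000100]: clauses=TTTT -> 1
  (every remaining row is evaluated the same way; all 128 results are listed next)
Full result column, 8 rows per line (x1,x2,x3,x4 fixed per line; x5,x6,x7 runs 000..111 left to right):
  rows 0-7 [x1,x2,x3,x4=0000]: 11111111  (ones: 8)
  rows 8-15 [x1,x2,x3,x4=0001]: 11111010  (ones: 6)
  rows 16-23 [x1,x2,x3,x4=0010]: 00000000  (ones: 0)
  rows 24-31 [x1,x2,x3,x4=0011]: 00000000  (ones: 0)
  rows 32-39 [x1,x2,x3,x4=0100]: 11111111  (ones: 8)
  rows 40-47 [x1,x2,x3,x4=0101]: 11111010  (ones: 6)
  rows 48-55 [x1,x2,x3,x4=0110]: 00000000  (ones: 0)
  rows 56-63 [x1,x2,x3,x4=0111]: 00000000  (ones: 0)
  rows 64-71 [x1,x2,x3,x4=1000]: 11111111  (ones: 8)
  rows 72-79 [x1,x2,x3,x4=1001]: 11111010  (ones: 6)
  rows 80-87 [x1,x2,x3,x4=1010]: 00000000  (ones: 0)
  rows 88-95 [x1,x2,x3,x4=1011]: 00000000  (ones: 0)
  rows 96-103 [x1,x2,x3,x4=1100]: 11111111  (ones: 8)
  rows 104-111 [x1,x2,x3,x4=1101]: 11111010  (ones: 6)
  rows 112-119 [x1,x2,x3,x4=1110]: 00000000  (ones: 0)
  rows 120-127 [x1,x2,x3,x4=1111]: 00000000  (ones: 0)
Satisfying assignments = 8+6+0+0+8+6+0+0+8+6+0+0+8+6+0+0 = 56

56


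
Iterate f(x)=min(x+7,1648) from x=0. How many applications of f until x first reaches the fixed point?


Step 1: x=0, cap=1648, increment=7
Step 2: x grows by 7 each step until capped at 1648; fixed point is x=1648
Step 3: iterations = ceil(1648/7) = 236

236


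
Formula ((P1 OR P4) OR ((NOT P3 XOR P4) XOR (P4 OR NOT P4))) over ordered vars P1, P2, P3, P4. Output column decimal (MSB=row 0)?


Formula: ((P1 OR P4) OR ((NOT P3 XOR P4) XOR (P4 OR NOT P4))) over P1, P2, P3, P4 (16 rows)
Evaluate each row (bits = P1,P2,P3,P4, MSB first):
  row 0 [0000]: ((0 OR 0) OR ((NOT 0 XOR 0) XOR (0 OR NOT 0))) -> 0
  row 1 [0001]: ((0 OR 1) OR ((NOT 0 XOR 1) XOR (1 OR NOT 1))) -> 1
  row 2 [0010]: ((0 OR 0) OR ((NOT 1 XOR 0) XOR (0 OR NOT 0))) -> 1
  row 3 [0011]: ((0 OR 1) OR ((NOT 1 XOR 1) XOR (1 OR NOT 1))) -> 1
  row 4 [0100]: ((0 OR 0) OR ((NOT 0 XOR 0) XOR (0 OR NOT 0))) -> 0
  row 5 [0101]: ((0 OR 1) OR ((NOT 0 XOR 1) XOR (1 OR NOT 1))) -> 1
  row 6 [0110]: ((0 OR 0) OR ((NOT 1 XOR 0) XOR (0 OR NOT 0))) -> 1
  row 7 [0111]: ((0 OR 1) OR ((NOT 1 XOR 1) XOR (1 OR NOT 1))) -> 1
  row 8 [1000]: ((1 OR 0) OR ((NOT 0 XOR 0) XOR (0 OR NOT 0))) -> 1
  row 9 [1001]: ((1 OR 1) OR ((NOT 0 XOR 1) XOR (1 OR NOT 1))) -> 1
  row 10 [1010]: ((1 OR 0) OR ((NOT 1 XOR 0) XOR (0 OR NOT 0))) -> 1
  row 11 [1011]: ((1 OR 1) OR ((NOT 1 XOR 1) XOR (1 OR NOT 1))) -> 1
  row 12 [1100]: ((1 OR 0) OR ((NOT 0 XOR 0) XOR (0 OR NOT 0))) -> 1
  row 13 [1101]: ((1 OR 1) OR ((NOT 0 XOR 1) XOR (1 OR NOT 1))) -> 1
  row 14 [1110]: ((1 OR 0) OR ((NOT 1 XOR 0) XOR (0 OR NOT 0))) -> 1
  row 15 [1111]: ((1 OR 1) OR ((NOT 1 XOR 1) XOR (1 OR NOT 1))) -> 1
Full result column, 4 rows per line (P1,P2 fixed per line; P3,P4 runs 00..11 left to right):
  rows 0-3 [P1,P2=00]: 0111  = hex 7
  rows 4-7 [P1,P2=01]: 0111  = hex 7
  rows 8-11 [P1,P2=10]: 1111  = hex F
  rows 12-15 [P1,P2=11]: 1111  = hex F
Output column (row 0 .. row 15) = 0111011111111111
Output column grouped in 4s = 0111 0111 1111 1111 = 0x77FF
Convert to decimal digit by digit (value = value*16 + digit):
  7 -> 7
  7*16 + 7 = 119
  119*16 + 15 (F) = 1919
  1919*16 + 15 (F) = 30719
Decimal = 30719

30719


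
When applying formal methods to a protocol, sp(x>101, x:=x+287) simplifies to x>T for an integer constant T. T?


Formula: sp(P, x:=E) = exists old_x. (x = E[old_x/x]) AND P[old_x/x] (old_x is the value of x before the assignment; eliminate old_x by solving x = E[old_x/x] for old_x)
Step 1: Precondition P: x>101, i.e. old_x > 101
Step 2: Assignment gives x = old_x + 287, so old_x = x - 287
Step 3: Substitute into P: x - 287 > 101
Step 4: Simplify: x > 101+287 = 388

388


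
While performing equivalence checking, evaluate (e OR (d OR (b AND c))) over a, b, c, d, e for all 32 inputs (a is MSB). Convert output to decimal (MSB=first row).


Formula: (e OR (d OR (b AND c))) over a, b, c, d, e (32 rows)
Evaluate each row (bits = a,b,c,d,e, MSB first):
  row 0 [00000]: (0 OR (0 OR (0 AND 0))) -> 0
  row 1 [00001]: (1 OR (0 OR (0 AND 0))) -> 1
  row 2 [00010]: (0 OR (1 OR (0 AND 0))) -> 1
  row 3 [00011]: (1 OR (1 OR (0 AND 0))) -> 1
  row 4 [00100]: (0 OR (0 OR (0 AND 1))) -> 0
  row 5 [00101]: (1 OR (0 OR (0 AND 1))) -> 1
  row 6 [00110]: (0 OR (1 OR (0 AND 1))) -> 1
  row 7 [00111]: (1 OR (1 OR (0 AND 1))) -> 1
  row 8 [01000]: (0 OR (0 OR (1 AND 0))) -> 0
  row 9 [01001]: (1 OR (0 OR (1 AND 0))) -> 1
  row 10 [01010]: (0 OR (1 OR (1 AND 0))) -> 1
  row 11 [01011]: (1 OR (1 OR (1 AND 0))) -> 1
  row 12 [01100]: (0 OR (0 OR (1 AND 1))) -> 1
  row 13 [01101]: (1 OR (0 OR (1 AND 1))) -> 1
  row 14 [01110]: (0 OR (1 OR (1 AND 1))) -> 1
  row 15 [01111]: (1 OR (1 OR (1 AND 1))) -> 1
  row 16 [10000]: (0 OR (0 OR (0 AND 0))) -> 0
  row 17 [10001]: (1 OR (0 OR (0 AND 0))) -> 1
  row 18 [10010]: (0 OR (1 OR (0 AND 0))) -> 1
  row 19 [10011]: (1 OR (1 OR (0 AND 0))) -> 1
  row 20 [10100]: (0 OR (0 OR (0 AND 1))) -> 0
  row 21 [10101]: (1 OR (0 OR (0 AND 1))) -> 1
  row 22 [10110]: (0 OR (1 OR (0 AND 1))) -> 1
  row 23 [10111]: (1 OR (1 OR (0 AND 1))) -> 1
  row 24 [11000]: (0 OR (0 OR (1 AND 0))) -> 0
  row 25 [11001]: (1 OR (0 OR (1 AND 0))) -> 1
  row 26 [11010]: (0 OR (1 OR (1 AND 0))) -> 1
  row 27 [11011]: (1 OR (1 OR (1 AND 0))) -> 1
  row 28 [11100]: (0 OR (0 OR (1 AND 1))) -> 1
  row 29 [11101]: (1 OR (0 OR (1 AND 1))) -> 1
  row 30 [11110]: (0 OR (1 OR (1 AND 1))) -> 1
  row 31 [11111]: (1 OR (1 OR (1 AND 1))) -> 1
Full result column, 4 rows per line (a,b,c fixed per line; d,e runs 00..11 left to right):
  rows 0-3 [a,b,c=000]: 0111  = hex 7
  rows 4-7 [a,b,c=001]: 0111  = hex 7
  rows 8-11 [a,b,c=010]: 0111  = hex 7
  rows 12-15 [a,b,c=011]: 1111  = hex F
  rows 16-19 [a,b,c=100]: 0111  = hex 7
  rows 20-23 [a,b,c=101]: 0111  = hex 7
  rows 24-27 [a,b,c=110]: 0111  = hex 7
  rows 28-31 [a,b,c=111]: 1111  = hex F
Output column (row 0 .. row 31) = 01110111011111110111011101111111
Output column grouped in 4s = 0111 0111 0111 1111 0111 0111 0111 1111 = 0x777F777F
Convert to decimal digit by digit (value = value*16 + digit):
  7 -> 7
  7*16 + 7 = 119
  119*16 + 7 = 1911
  1911*16 + 15 (F) = 30591
  30591*16 + 7 = 489463
  489463*16 + 7 = 7831415
  7831415*16 + 7 = 125302647
  125302647*16 + 15 (F) = 2004842367
Decimal = 2004842367

2004842367


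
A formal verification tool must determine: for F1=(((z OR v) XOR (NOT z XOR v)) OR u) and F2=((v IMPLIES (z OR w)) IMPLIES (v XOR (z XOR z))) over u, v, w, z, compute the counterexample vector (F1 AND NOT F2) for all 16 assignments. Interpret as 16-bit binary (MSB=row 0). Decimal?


F1 = (((z OR v) XOR (NOT z XOR v)) OR u)
F2 = ((v IMPLIES (z OR w)) IMPLIES (v XOR (z XOR z)))
Counterexample to F1=>F2 is where F1=1 and F2=0.
Evaluate each row (bits = u,v,w,z, MSB first):
  row 0 [0000]: F1=1 F2=0 -> F1&~F2 -> 1
  row 1 [0001]: F1=1 F2=0 -> F1&~F2 -> 1
  row 2 [0010]: F1=1 F2=0 -> F1&~F2 -> 1
  row 3 [0011]: F1=1 F2=0 -> F1&~F2 -> 1
  row 4 [0100]: F1=1 F2=1 -> F1&~F2 -> 0
  row 5 [0101]: F1=0 F2=1 -> F1&~F2 -> 0
  row 6 [0110]: F1=1 F2=1 -> F1&~F2 -> 0
  row 7 [0111]: F1=0 F2=1 -> F1&~F2 -> 0
  row 8 [1000]: F1=1 F2=0 -> F1&~F2 -> 1
  row 9 [1001]: F1=1 F2=0 -> F1&~F2 -> 1
  row 10 [1010]: F1=1 F2=0 -> F1&~F2 -> 1
  row 11 [1011]: F1=1 F2=0 -> F1&~F2 -> 1
  row 12 [1100]: F1=1 F2=1 -> F1&~F2 -> 0
  row 13 [1101]: F1=1 F2=1 -> F1&~F2 -> 0
  row 14 [1110]: F1=1 F2=1 -> F1&~F2 -> 0
  row 15 [1111]: F1=1 F2=1 -> F1&~F2 -> 0
Full result column, 4 rows per line (u,v fixed per line; w,z runs 00..11 left to right):
  rows 0-3 [u,v=00]: 1111  = hex F
  rows 4-7 [u,v=01]: 0000  = hex 0
  rows 8-11 [u,v=10]: 1111  = hex F
  rows 12-15 [u,v=11]: 0000  = hex 0
Counterexample vector (row 0 .. row 15) = 1111000011110000
Output column grouped in 4s = 1111 0000 1111 0000 = 0xF0F0
Convert to decimal digit by digit (value = value*16 + digit):
  F -> 15
  15*16 + 0 = 240
  240*16 + 15 (F) = 3855
  3855*16 + 0 = 61680
Decimal = 61680

61680


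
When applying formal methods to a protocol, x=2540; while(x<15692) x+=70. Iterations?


Step 1: x goes from 2540 toward 15692 by 70; the body runs while x<15692, so iterations = ceil((bound-start)/step)
Step 2: Distance=13152
Step 3: ceil(13152/70)=188

188


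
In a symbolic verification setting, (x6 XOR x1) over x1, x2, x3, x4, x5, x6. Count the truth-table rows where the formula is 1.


Formula: (x6 XOR x1) over 6 vars (64 rows)
Evaluate each row (x1, x2, x3, x4, x5, x6 as bits, MSB first):
  row 0 [000000]: (0 XOR 0) -> 0
  row 1 [000001]: (1 XOR 0) -> 1
  row 2 [000010]: (0 XOR 0) -> 0
  row 3 [000011]: (1 XOR 0) -> 1
  row 4 [000100]: (0 XOR 0) -> 0
  (every remaining row is evaluated the same way; all 64 results are listed next)
Full result column, 8 rows per line (x1,x2,x3 fixed per line; x4,x5,x6 runs 000..111 left to right):
  rows 0-7 [x1,x2,x3=000]: 01010101  (ones: 4)
  rows 8-15 [x1,x2,x3=001]: 01010101  (ones: 4)
  rows 16-23 [x1,x2,x3=010]: 01010101  (ones: 4)
  rows 24-31 [x1,x2,x3=011]: 01010101  (ones: 4)
  rows 32-39 [x1,x2,x3=100]: 10101010  (ones: 4)
  rows 40-47 [x1,x2,x3=101]: 10101010  (ones: 4)
  rows 48-55 [x1,x2,x3=110]: 10101010  (ones: 4)
  rows 56-63 [x1,x2,x3=111]: 10101010  (ones: 4)
Count of 1-rows = 4+4+4+4+4+4+4+4 = 32

32


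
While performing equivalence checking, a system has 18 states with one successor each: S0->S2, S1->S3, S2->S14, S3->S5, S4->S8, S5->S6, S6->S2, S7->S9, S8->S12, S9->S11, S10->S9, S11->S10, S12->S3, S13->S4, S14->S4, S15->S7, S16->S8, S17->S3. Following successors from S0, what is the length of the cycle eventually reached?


Trace from S0 until a state repeats:
  S0 -> S2 -> S14 -> S4 -> S8 -> S12 -> S3 -> S5 -> S6 -> S2
S2 first seen at step 1, revisited at step 9.
Cycle length = 9 - 1 = 8

8


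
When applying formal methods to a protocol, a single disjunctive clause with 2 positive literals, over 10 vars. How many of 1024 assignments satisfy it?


Step 1: Total=2^10=1024
Step 2: Unsat when all 2 false: 2^8=256
Step 3: Sat=1024-256=768

768


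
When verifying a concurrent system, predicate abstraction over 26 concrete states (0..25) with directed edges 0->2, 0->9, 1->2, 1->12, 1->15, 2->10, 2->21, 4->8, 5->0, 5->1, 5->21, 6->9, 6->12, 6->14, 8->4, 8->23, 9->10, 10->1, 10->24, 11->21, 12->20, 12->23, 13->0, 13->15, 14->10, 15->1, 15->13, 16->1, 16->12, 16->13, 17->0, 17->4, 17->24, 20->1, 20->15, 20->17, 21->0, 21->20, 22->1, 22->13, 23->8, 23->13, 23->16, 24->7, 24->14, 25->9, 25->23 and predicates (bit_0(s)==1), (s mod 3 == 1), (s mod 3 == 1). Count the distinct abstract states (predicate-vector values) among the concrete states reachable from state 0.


BFS from 0:
Concrete reachable: {0, 1, 2, 4, 7, 8, 9, 10, 12, 13, 14, 15, 16, 17, 20, 21, 23, 24}
Abstract via predicates (bit_0(s)==1), (s mod 3 == 1), (s mod 3 == 1):
  (0,0,0) <- {0, 2, 8, 12, 14, 20, 24}
  (0,1,1) <- {4, 10, 16}
  (1,0,0) <- {9, 15, 17, 21, 23}
  (1,1,1) <- {1, 7, 13}
Distinct abstract states = 4

4


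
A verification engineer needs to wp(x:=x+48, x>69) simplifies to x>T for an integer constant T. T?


Formula: wp(x:=E, P) = P[E/x] (substitute E for x in postcondition)
Step 1: Postcondition: x>69
Step 2: Substitute x+48 for x: x+48>69
Step 3: Solve for x: x > 69-48 = 21

21


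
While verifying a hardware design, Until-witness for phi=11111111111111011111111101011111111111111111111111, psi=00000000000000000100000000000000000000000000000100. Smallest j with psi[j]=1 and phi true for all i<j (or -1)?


(phi U psi) at 0: need smallest j with psi[j]=1 and phi[i]=1 for all i in [0,j).
Scan from step 0:
  step 0: phi=1, psi=0 -> continue
  step 1: phi=1, psi=0 -> continue
  step 2: phi=1, psi=0 -> continue
  step 3: phi=1, psi=0 -> continue
  step 14: phi=0 -> phi-prefix broken from here
  step 17: psi=1 but phi already failed -> not a witness
  step 47: psi=1 but phi already failed -> not a witness
  end of trace: no witness -> -1
Witness step = -1

-1


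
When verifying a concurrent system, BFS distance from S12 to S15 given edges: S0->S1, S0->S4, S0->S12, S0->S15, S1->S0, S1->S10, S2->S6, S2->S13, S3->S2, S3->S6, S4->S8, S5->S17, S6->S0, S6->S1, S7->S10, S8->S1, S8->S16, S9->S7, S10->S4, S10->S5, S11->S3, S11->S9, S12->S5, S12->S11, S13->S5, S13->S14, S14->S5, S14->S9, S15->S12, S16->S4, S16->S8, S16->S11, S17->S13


BFS layer-by-layer from S12:
  dist 0: {S12}
  dist 1: {S5, S11}
  dist 2: {S3, S9, S17}
  dist 3: {S2, S6, S7, S13}
  dist 4: {S0, S1, S10, S14}
  dist 5: {S4, S15}
  -> S15 reached at distance 5
Shortest path length = 5

5


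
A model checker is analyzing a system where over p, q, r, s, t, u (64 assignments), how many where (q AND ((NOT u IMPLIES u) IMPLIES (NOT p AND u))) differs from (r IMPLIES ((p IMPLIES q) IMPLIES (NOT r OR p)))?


F1 = (q AND ((NOT u IMPLIES u) IMPLIES (NOT p AND u)))
F2 = (r IMPLIES ((p IMPLIES q) IMPLIES (NOT r OR p)))
Evaluate both on each of 64 rows (bits = p,q,r,s,t,u):
  row 0 [000000]: F1=0 F2=1 (differ) -> 1
  row 1 [000001]: F1=0 F2=1 (differ) -> 1
  row 2 [000010]: F1=0 F2=1 (differ) -> 1
  row 3 [000011]: F1=0 F2=1 (differ) -> 1
  row 4 [000100]: F1=0 F2=1 (differ) -> 1
  (every remaining row is evaluated the same way; all 64 results are listed next)
Full result column, 8 rows per line (p,q,r fixed per line; s,t,u runs 000..111 left to right):
  rows 0-7 [p,q,r=000]: 11111111  (ones: 8)
  rows 8-15 [p,q,r=001]: 00000000  (ones: 0)
  rows 16-23 [p,q,r=010]: 00000000  (ones: 0)
  rows 24-31 [p,q,r=011]: 11111111  (ones: 8)
  rows 32-39 [p,q,r=100]: 11111111  (ones: 8)
  rows 40-47 [p,q,r=101]: 11111111  (ones: 8)
  rows 48-55 [p,q,r=110]: 01010101  (ones: 4)
  rows 56-63 [p,q,r=111]: 01010101  (ones: 4)
Disagreements = 8+0+0+8+8+8+4+4 = 40

40


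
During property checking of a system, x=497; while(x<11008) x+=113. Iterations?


Step 1: x goes from 497 toward 11008 by 113; the body runs while x<11008, so iterations = ceil((bound-start)/step)
Step 2: Distance=10511
Step 3: ceil(10511/113)=94

94


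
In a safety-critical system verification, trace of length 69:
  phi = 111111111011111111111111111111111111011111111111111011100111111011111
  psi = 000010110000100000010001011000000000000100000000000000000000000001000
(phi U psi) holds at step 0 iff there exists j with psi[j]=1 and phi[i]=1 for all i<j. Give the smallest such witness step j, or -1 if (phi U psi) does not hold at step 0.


(phi U psi) at 0: need smallest j with psi[j]=1 and phi[i]=1 for all i in [0,j).
Scan from step 0:
  step 0: phi=1, psi=0 -> continue
  step 1: phi=1, psi=0 -> continue
  step 2: phi=1, psi=0 -> continue
  step 3: phi=1, psi=0 -> continue
  step 4: psi=1 and phi held for [0,4) -> witness found
Witness step = 4

4


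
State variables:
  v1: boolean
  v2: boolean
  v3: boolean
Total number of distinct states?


State space = product of domain sizes of all variables.
Domain sizes:
  v1 (boolean): 2
  v2 (boolean): 2
  v3 (boolean): 2
Product = 2 * 2 * 2 = 8

8


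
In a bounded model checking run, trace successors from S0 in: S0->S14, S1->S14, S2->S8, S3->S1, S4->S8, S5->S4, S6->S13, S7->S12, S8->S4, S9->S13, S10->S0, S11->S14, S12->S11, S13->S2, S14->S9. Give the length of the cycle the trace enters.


Trace from S0 until a state repeats:
  S0 -> S14 -> S9 -> S13 -> S2 -> S8 -> S4 -> S8
S8 first seen at step 5, revisited at step 7.
Cycle length = 7 - 5 = 2

2


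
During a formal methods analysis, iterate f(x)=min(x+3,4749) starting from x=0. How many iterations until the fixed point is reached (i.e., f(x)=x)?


Step 1: x=0, cap=4749, increment=3
Step 2: x grows by 3 each step until capped at 4749; fixed point is x=4749
Step 3: iterations = ceil(4749/3) = 1583

1583


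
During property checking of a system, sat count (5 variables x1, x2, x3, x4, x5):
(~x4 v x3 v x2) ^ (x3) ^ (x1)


CNF with 3 clauses over 5 vars (32 assignments).
An assignment satisfies CNF iff every clause has >=1 true literal.
Check each row (bits = x1,x2,x3,x4,x5; clause T/F shown):
  row 0 [00000]: clauses=TFF -> 0
  row 1 [00001]: clauses=TFF -> 0
  row 2 [00010]: clauses=FFF -> 0
  row 3 [00011]: clauses=FFF -> 0
  row 4 [00100]: clauses=TTF -> 0
  row 5 [00101]: clauses=TTF -> 0
  row 6 [00110]: clauses=TTF -> 0
  row 7 [00111]: clauses=TTF -> 0
  row 8 [01000]: clauses=TFF -> 0
  row 9 [01001]: clauses=TFF -> 0
  row 10 [01010]: clauses=TFF -> 0
  row 11 [01011]: clauses=TFF -> 0
  row 12 [01100]: clauses=TTF -> 0
  row 13 [01101]: clauses=TTF -> 0
  row 14 [01110]: clauses=TTF -> 0
  row 15 [01111]: clauses=TTF -> 0
  row 16 [10000]: clauses=TFT -> 0
  row 17 [10001]: clauses=TFT -> 0
  row 18 [10010]: clauses=FFT -> 0
  row 19 [10011]: clauses=FFT -> 0
  row 20 [10100]: clauses=TTT -> 1
  row 21 [10101]: clauses=TTT -> 1
  row 22 [10110]: clauses=TTT -> 1
  row 23 [10111]: clauses=TTT -> 1
  row 24 [11000]: clauses=TFT -> 0
  row 25 [11001]: clauses=TFT -> 0
  row 26 [11010]: clauses=TFT -> 0
  row 27 [11011]: clauses=TFT -> 0
  row 28 [11100]: clauses=TTT -> 1
  row 29 [11101]: clauses=TTT -> 1
  row 30 [11110]: clauses=TTT -> 1
  row 31 [11111]: clauses=TTT -> 1
Full result column, 8 rows per line (x1,x2 fixed per line; x3,x4,x5 runs 000..111 left to right):
  rows 0-7 [x1,x2=00]: 00000000  (ones: 0)
  rows 8-15 [x1,x2=01]: 00000000  (ones: 0)
  rows 16-23 [x1,x2=10]: 00001111  (ones: 4)
  rows 24-31 [x1,x2=11]: 00001111  (ones: 4)
Satisfying assignments = 0+0+4+4 = 8

8


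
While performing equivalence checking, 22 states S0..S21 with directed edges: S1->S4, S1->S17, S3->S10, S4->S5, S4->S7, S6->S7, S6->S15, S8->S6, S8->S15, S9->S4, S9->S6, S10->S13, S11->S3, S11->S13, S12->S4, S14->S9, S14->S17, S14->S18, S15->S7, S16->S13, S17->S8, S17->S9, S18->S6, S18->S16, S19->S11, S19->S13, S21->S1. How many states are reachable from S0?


BFS from S0:
  layer 0: {S0}
Reachable set: {S0}
Count = 1

1


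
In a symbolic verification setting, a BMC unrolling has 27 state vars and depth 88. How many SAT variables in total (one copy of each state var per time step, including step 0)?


BMC unrolls to depth k, creating one copy of each state var for steps 0..k.
Step count = 88 + 1 = 89 (steps 0 through 88)
Vars per step = 27
Total = 27 * 89 = 2403

2403


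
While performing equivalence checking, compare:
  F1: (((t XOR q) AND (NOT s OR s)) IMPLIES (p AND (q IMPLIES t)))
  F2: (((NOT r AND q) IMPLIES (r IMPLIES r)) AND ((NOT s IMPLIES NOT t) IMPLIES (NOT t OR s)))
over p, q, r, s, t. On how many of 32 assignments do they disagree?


F1 = (((t XOR q) AND (NOT s OR s)) IMPLIES (p AND (q IMPLIES t)))
F2 = (((NOT r AND q) IMPLIES (r IMPLIES r)) AND ((NOT s IMPLIES NOT t) IMPLIES (NOT t OR s)))
Evaluate both on each of 32 rows (bits = p,q,r,s,t):
  row 0 [00000]: F1=1 F2=1 -> 0
  row 1 [00001]: F1=0 F2=1 (differ) -> 1
  row 2 [00010]: F1=1 F2=1 -> 0
  row 3 [00011]: F1=0 F2=1 (differ) -> 1
  row 4 [00100]: F1=1 F2=1 -> 0
  row 5 [00101]: F1=0 F2=1 (differ) -> 1
  row 6 [00110]: F1=1 F2=1 -> 0
  row 7 [00111]: F1=0 F2=1 (differ) -> 1
  row 8 [01000]: F1=0 F2=1 (differ) -> 1
  row 9 [01001]: F1=1 F2=1 -> 0
  row 10 [01010]: F1=0 F2=1 (differ) -> 1
  row 11 [01011]: F1=1 F2=1 -> 0
  row 12 [01100]: F1=0 F2=1 (differ) -> 1
  row 13 [01101]: F1=1 F2=1 -> 0
  row 14 [01110]: F1=0 F2=1 (differ) -> 1
  row 15 [01111]: F1=1 F2=1 -> 0
  row 16 [10000]: F1=1 F2=1 -> 0
  row 17 [10001]: F1=1 F2=1 -> 0
  row 18 [10010]: F1=1 F2=1 -> 0
  row 19 [10011]: F1=1 F2=1 -> 0
  row 20 [10100]: F1=1 F2=1 -> 0
  row 21 [10101]: F1=1 F2=1 -> 0
  row 22 [10110]: F1=1 F2=1 -> 0
  row 23 [10111]: F1=1 F2=1 -> 0
  row 24 [11000]: F1=0 F2=1 (differ) -> 1
  row 25 [11001]: F1=1 F2=1 -> 0
  row 26 [11010]: F1=0 F2=1 (differ) -> 1
  row 27 [11011]: F1=1 F2=1 -> 0
  row 28 [11100]: F1=0 F2=1 (differ) -> 1
  row 29 [11101]: F1=1 F2=1 -> 0
  row 30 [11110]: F1=0 F2=1 (differ) -> 1
  row 31 [11111]: F1=1 F2=1 -> 0
Full result column, 8 rows per line (p,q fixed per line; r,s,t runs 000..111 left to right):
  rows 0-7 [p,q=00]: 01010101  (ones: 4)
  rows 8-15 [p,q=01]: 10101010  (ones: 4)
  rows 16-23 [p,q=10]: 00000000  (ones: 0)
  rows 24-31 [p,q=11]: 10101010  (ones: 4)
Disagreements = 4+4+0+4 = 12

12


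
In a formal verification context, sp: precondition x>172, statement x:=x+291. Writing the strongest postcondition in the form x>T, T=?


Formula: sp(P, x:=E) = exists old_x. (x = E[old_x/x]) AND P[old_x/x] (old_x is the value of x before the assignment; eliminate old_x by solving x = E[old_x/x] for old_x)
Step 1: Precondition P: x>172, i.e. old_x > 172
Step 2: Assignment gives x = old_x + 291, so old_x = x - 291
Step 3: Substitute into P: x - 291 > 172
Step 4: Simplify: x > 172+291 = 463

463


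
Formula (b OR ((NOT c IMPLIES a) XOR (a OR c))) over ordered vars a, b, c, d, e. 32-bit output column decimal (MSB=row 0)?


Formula: (b OR ((NOT c IMPLIES a) XOR (a OR c))) over a, b, c, d, e (32 rows)
Evaluate each row (bits = a,b,c,d,e, MSB first):
  row 0 [00000]: (0 OR ((NOT 0 IMPLIES 0) XOR (0 OR 0))) -> 0
  row 1 [00001]: (0 OR ((NOT 0 IMPLIES 0) XOR (0 OR 0))) -> 0
  row 2 [00010]: (0 OR ((NOT 0 IMPLIES 0) XOR (0 OR 0))) -> 0
  row 3 [00011]: (0 OR ((NOT 0 IMPLIES 0) XOR (0 OR 0))) -> 0
  row 4 [00100]: (0 OR ((NOT 1 IMPLIES 0) XOR (0 OR 1))) -> 0
  row 5 [00101]: (0 OR ((NOT 1 IMPLIES 0) XOR (0 OR 1))) -> 0
  row 6 [00110]: (0 OR ((NOT 1 IMPLIES 0) XOR (0 OR 1))) -> 0
  row 7 [00111]: (0 OR ((NOT 1 IMPLIES 0) XOR (0 OR 1))) -> 0
  row 8 [01000]: (1 OR ((NOT 0 IMPLIES 0) XOR (0 OR 0))) -> 1
  row 9 [01001]: (1 OR ((NOT 0 IMPLIES 0) XOR (0 OR 0))) -> 1
  row 10 [01010]: (1 OR ((NOT 0 IMPLIES 0) XOR (0 OR 0))) -> 1
  row 11 [01011]: (1 OR ((NOT 0 IMPLIES 0) XOR (0 OR 0))) -> 1
  row 12 [01100]: (1 OR ((NOT 1 IMPLIES 0) XOR (0 OR 1))) -> 1
  row 13 [01101]: (1 OR ((NOT 1 IMPLIES 0) XOR (0 OR 1))) -> 1
  row 14 [01110]: (1 OR ((NOT 1 IMPLIES 0) XOR (0 OR 1))) -> 1
  row 15 [01111]: (1 OR ((NOT 1 IMPLIES 0) XOR (0 OR 1))) -> 1
  row 16 [10000]: (0 OR ((NOT 0 IMPLIES 1) XOR (1 OR 0))) -> 0
  row 17 [10001]: (0 OR ((NOT 0 IMPLIES 1) XOR (1 OR 0))) -> 0
  row 18 [10010]: (0 OR ((NOT 0 IMPLIES 1) XOR (1 OR 0))) -> 0
  row 19 [10011]: (0 OR ((NOT 0 IMPLIES 1) XOR (1 OR 0))) -> 0
  row 20 [10100]: (0 OR ((NOT 1 IMPLIES 1) XOR (1 OR 1))) -> 0
  row 21 [10101]: (0 OR ((NOT 1 IMPLIES 1) XOR (1 OR 1))) -> 0
  row 22 [10110]: (0 OR ((NOT 1 IMPLIES 1) XOR (1 OR 1))) -> 0
  row 23 [10111]: (0 OR ((NOT 1 IMPLIES 1) XOR (1 OR 1))) -> 0
  row 24 [11000]: (1 OR ((NOT 0 IMPLIES 1) XOR (1 OR 0))) -> 1
  row 25 [11001]: (1 OR ((NOT 0 IMPLIES 1) XOR (1 OR 0))) -> 1
  row 26 [11010]: (1 OR ((NOT 0 IMPLIES 1) XOR (1 OR 0))) -> 1
  row 27 [11011]: (1 OR ((NOT 0 IMPLIES 1) XOR (1 OR 0))) -> 1
  row 28 [11100]: (1 OR ((NOT 1 IMPLIES 1) XOR (1 OR 1))) -> 1
  row 29 [11101]: (1 OR ((NOT 1 IMPLIES 1) XOR (1 OR 1))) -> 1
  row 30 [11110]: (1 OR ((NOT 1 IMPLIES 1) XOR (1 OR 1))) -> 1
  row 31 [11111]: (1 OR ((NOT 1 IMPLIES 1) XOR (1 OR 1))) -> 1
Full result column, 4 rows per line (a,b,c fixed per line; d,e runs 00..11 left to right):
  rows 0-3 [a,b,c=000]: 0000  = hex 0
  rows 4-7 [a,b,c=001]: 0000  = hex 0
  rows 8-11 [a,b,c=010]: 1111  = hex F
  rows 12-15 [a,b,c=011]: 1111  = hex F
  rows 16-19 [a,b,c=100]: 0000  = hex 0
  rows 20-23 [a,b,c=101]: 0000  = hex 0
  rows 24-27 [a,b,c=110]: 1111  = hex F
  rows 28-31 [a,b,c=111]: 1111  = hex F
Output column (row 0 .. row 31) = 00000000111111110000000011111111
Output column grouped in 4s = 0000 0000 1111 1111 0000 0000 1111 1111 = 0x00FF00FF
Convert to decimal digit by digit (value = value*16 + digit):
  0 -> 0
  0*16 + 0 = 0
  0*16 + 15 (F) = 15
  15*16 + 15 (F) = 255
  255*16 + 0 = 4080
  4080*16 + 0 = 65280
  65280*16 + 15 (F) = 1044495
  1044495*16 + 15 (F) = 16711935
Decimal = 16711935

16711935


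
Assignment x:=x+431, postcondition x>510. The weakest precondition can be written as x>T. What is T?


Formula: wp(x:=E, P) = P[E/x] (substitute E for x in postcondition)
Step 1: Postcondition: x>510
Step 2: Substitute x+431 for x: x+431>510
Step 3: Solve for x: x > 510-431 = 79

79


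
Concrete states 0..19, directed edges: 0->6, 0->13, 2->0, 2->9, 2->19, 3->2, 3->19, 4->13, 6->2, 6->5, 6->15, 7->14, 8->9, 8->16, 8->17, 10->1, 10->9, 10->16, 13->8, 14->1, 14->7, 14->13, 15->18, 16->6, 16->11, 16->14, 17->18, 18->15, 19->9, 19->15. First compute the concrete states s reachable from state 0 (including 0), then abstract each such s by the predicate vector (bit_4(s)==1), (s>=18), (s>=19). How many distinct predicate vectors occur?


BFS from 0:
Concrete reachable: {0, 1, 2, 5, 6, 7, 8, 9, 11, 13, 14, 15, 16, 17, 18, 19}
Abstract via predicates (bit_4(s)==1), (s>=18), (s>=19):
  (0,0,0) <- {0, 1, 2, 5, 6, 7, 8, 9, 11, 13, 14, 15}
  (1,0,0) <- {16, 17}
  (1,1,0) <- {18}
  (1,1,1) <- {19}
Distinct abstract states = 4

4


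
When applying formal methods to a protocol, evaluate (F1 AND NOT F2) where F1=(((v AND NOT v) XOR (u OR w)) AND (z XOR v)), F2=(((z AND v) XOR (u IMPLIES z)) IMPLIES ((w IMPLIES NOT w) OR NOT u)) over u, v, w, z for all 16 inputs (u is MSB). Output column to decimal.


F1 = (((v AND NOT v) XOR (u OR w)) AND (z XOR v))
F2 = (((z AND v) XOR (u IMPLIES z)) IMPLIES ((w IMPLIES NOT w) OR NOT u))
Counterexample to F1=>F2 is where F1=1 and F2=0.
Evaluate each row (bits = u,v,w,z, MSB first):
  row 0 [0000]: F1=0 F2=1 -> F1&~F2 -> 0
  row 1 [0001]: F1=0 F2=1 -> F1&~F2 -> 0
  row 2 [0010]: F1=0 F2=1 -> F1&~F2 -> 0
  row 3 [0011]: F1=1 F2=1 -> F1&~F2 -> 0
  row 4 [0100]: F1=0 F2=1 -> F1&~F2 -> 0
  row 5 [0101]: F1=0 F2=1 -> F1&~F2 -> 0
  row 6 [0110]: F1=1 F2=1 -> F1&~F2 -> 0
  row 7 [0111]: F1=0 F2=1 -> F1&~F2 -> 0
  row 8 [1000]: F1=0 F2=1 -> F1&~F2 -> 0
  row 9 [1001]: F1=1 F2=1 -> F1&~F2 -> 0
  row 10 [1010]: F1=0 F2=1 -> F1&~F2 -> 0
  row 11 [1011]: F1=1 F2=0 -> F1&~F2 -> 1
  row 12 [1100]: F1=1 F2=1 -> F1&~F2 -> 0
  row 13 [1101]: F1=0 F2=1 -> F1&~F2 -> 0
  row 14 [1110]: F1=1 F2=1 -> F1&~F2 -> 0
  row 15 [1111]: F1=0 F2=1 -> F1&~F2 -> 0
Full result column, 4 rows per line (u,v fixed per line; w,z runs 00..11 left to right):
  rows 0-3 [u,v=00]: 0000  = hex 0
  rows 4-7 [u,v=01]: 0000  = hex 0
  rows 8-11 [u,v=10]: 0001  = hex 1
  rows 12-15 [u,v=11]: 0000  = hex 0
Counterexample vector (row 0 .. row 15) = 0000000000010000
Output column grouped in 4s = 0000 0000 0001 0000 = 0x0010
Convert to decimal digit by digit (value = value*16 + digit):
  0 -> 0
  0*16 + 0 = 0
  0*16 + 1 = 1
  1*16 + 0 = 16
Decimal = 16

16


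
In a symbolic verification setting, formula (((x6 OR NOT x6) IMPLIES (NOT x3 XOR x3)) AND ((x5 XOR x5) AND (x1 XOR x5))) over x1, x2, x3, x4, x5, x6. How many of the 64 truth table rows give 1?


Formula: (((x6 OR NOT x6) IMPLIES (NOT x3 XOR x3)) AND ((x5 XOR x5) AND (x1 XOR x5))) over 6 vars (64 rows)
Evaluate each row (x1, x2, x3, x4, x5, x6 as bits, MSB first):
  row 0 [000000]: (((0 OR NOT 0) IMPLIES (NOT 0 XOR 0)) AND ((0 XOR 0) AND (0 XOR 0))) -> 0
  row 1 [000001]: (((1 OR NOT 1) IMPLIES (NOT 0 XOR 0)) AND ((0 XOR 0) AND (0 XOR 0))) -> 0
  row 2 [000010]: (((0 OR NOT 0) IMPLIES (NOT 0 XOR 0)) AND ((1 XOR 1) AND (0 XOR 1))) -> 0
  row 3 [000011]: (((1 OR NOT 1) IMPLIES (NOT 0 XOR 0)) AND ((1 XOR 1) AND (0 XOR 1))) -> 0
  row 4 [000100]: (((0 OR NOT 0) IMPLIES (NOT 0 XOR 0)) AND ((0 XOR 0) AND (0 XOR 0))) -> 0
  (every remaining row is evaluated the same way; all 64 results are listed next)
Full result column, 8 rows per line (x1,x2,x3 fixed per line; x4,x5,x6 runs 000..111 left to right):
  rows 0-7 [x1,x2,x3=000]: 00000000  (ones: 0)
  rows 8-15 [x1,x2,x3=001]: 00000000  (ones: 0)
  rows 16-23 [x1,x2,x3=010]: 00000000  (ones: 0)
  rows 24-31 [x1,x2,x3=011]: 00000000  (ones: 0)
  rows 32-39 [x1,x2,x3=100]: 00000000  (ones: 0)
  rows 40-47 [x1,x2,x3=101]: 00000000  (ones: 0)
  rows 48-55 [x1,x2,x3=110]: 00000000  (ones: 0)
  rows 56-63 [x1,x2,x3=111]: 00000000  (ones: 0)
Count of 1-rows = 0+0+0+0+0+0+0+0 = 0

0


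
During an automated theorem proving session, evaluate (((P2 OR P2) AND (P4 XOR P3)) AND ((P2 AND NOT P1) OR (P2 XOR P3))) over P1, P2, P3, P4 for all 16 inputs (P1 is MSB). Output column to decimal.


Formula: (((P2 OR P2) AND (P4 XOR P3)) AND ((P2 AND NOT P1) OR (P2 XOR P3))) over P1, P2, P3, P4 (16 rows)
Evaluate each row (bits = P1,P2,P3,P4, MSB first):
  row 0 [0000]: (((0 OR 0) AND (0 XOR 0)) AND ((0 AND NOT 0) OR (0 XOR 0))) -> 0
  row 1 [0001]: (((0 OR 0) AND (1 XOR 0)) AND ((0 AND NOT 0) OR (0 XOR 0))) -> 0
  row 2 [0010]: (((0 OR 0) AND (0 XOR 1)) AND ((0 AND NOT 0) OR (0 XOR 1))) -> 0
  row 3 [0011]: (((0 OR 0) AND (1 XOR 1)) AND ((0 AND NOT 0) OR (0 XOR 1))) -> 0
  row 4 [0100]: (((1 OR 1) AND (0 XOR 0)) AND ((1 AND NOT 0) OR (1 XOR 0))) -> 0
  row 5 [0101]: (((1 OR 1) AND (1 XOR 0)) AND ((1 AND NOT 0) OR (1 XOR 0))) -> 1
  row 6 [0110]: (((1 OR 1) AND (0 XOR 1)) AND ((1 AND NOT 0) OR (1 XOR 1))) -> 1
  row 7 [0111]: (((1 OR 1) AND (1 XOR 1)) AND ((1 AND NOT 0) OR (1 XOR 1))) -> 0
  row 8 [1000]: (((0 OR 0) AND (0 XOR 0)) AND ((0 AND NOT 1) OR (0 XOR 0))) -> 0
  row 9 [1001]: (((0 OR 0) AND (1 XOR 0)) AND ((0 AND NOT 1) OR (0 XOR 0))) -> 0
  row 10 [1010]: (((0 OR 0) AND (0 XOR 1)) AND ((0 AND NOT 1) OR (0 XOR 1))) -> 0
  row 11 [1011]: (((0 OR 0) AND (1 XOR 1)) AND ((0 AND NOT 1) OR (0 XOR 1))) -> 0
  row 12 [1100]: (((1 OR 1) AND (0 XOR 0)) AND ((1 AND NOT 1) OR (1 XOR 0))) -> 0
  row 13 [1101]: (((1 OR 1) AND (1 XOR 0)) AND ((1 AND NOT 1) OR (1 XOR 0))) -> 1
  row 14 [1110]: (((1 OR 1) AND (0 XOR 1)) AND ((1 AND NOT 1) OR (1 XOR 1))) -> 0
  row 15 [1111]: (((1 OR 1) AND (1 XOR 1)) AND ((1 AND NOT 1) OR (1 XOR 1))) -> 0
Full result column, 4 rows per line (P1,P2 fixed per line; P3,P4 runs 00..11 left to right):
  rows 0-3 [P1,P2=00]: 0000  = hex 0
  rows 4-7 [P1,P2=01]: 0110  = hex 6
  rows 8-11 [P1,P2=10]: 0000  = hex 0
  rows 12-15 [P1,P2=11]: 0100  = hex 4
Output column (row 0 .. row 15) = 0000011000000100
Output column grouped in 4s = 0000 0110 0000 0100 = 0x0604
Convert to decimal digit by digit (value = value*16 + digit):
  0 -> 0
  0*16 + 6 = 6
  6*16 + 0 = 96
  96*16 + 4 = 1540
Decimal = 1540

1540


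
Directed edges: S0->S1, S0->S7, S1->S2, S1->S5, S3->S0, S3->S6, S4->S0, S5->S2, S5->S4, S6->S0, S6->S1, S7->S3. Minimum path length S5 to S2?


BFS layer-by-layer from S5:
  dist 0: {S5}
  dist 1: {S2, S4}
  -> S2 reached at distance 1
Shortest path length = 1

1


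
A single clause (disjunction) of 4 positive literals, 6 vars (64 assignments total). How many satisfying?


Step 1: Total=2^6=64
Step 2: Unsat when all 4 false: 2^2=4
Step 3: Sat=64-4=60

60


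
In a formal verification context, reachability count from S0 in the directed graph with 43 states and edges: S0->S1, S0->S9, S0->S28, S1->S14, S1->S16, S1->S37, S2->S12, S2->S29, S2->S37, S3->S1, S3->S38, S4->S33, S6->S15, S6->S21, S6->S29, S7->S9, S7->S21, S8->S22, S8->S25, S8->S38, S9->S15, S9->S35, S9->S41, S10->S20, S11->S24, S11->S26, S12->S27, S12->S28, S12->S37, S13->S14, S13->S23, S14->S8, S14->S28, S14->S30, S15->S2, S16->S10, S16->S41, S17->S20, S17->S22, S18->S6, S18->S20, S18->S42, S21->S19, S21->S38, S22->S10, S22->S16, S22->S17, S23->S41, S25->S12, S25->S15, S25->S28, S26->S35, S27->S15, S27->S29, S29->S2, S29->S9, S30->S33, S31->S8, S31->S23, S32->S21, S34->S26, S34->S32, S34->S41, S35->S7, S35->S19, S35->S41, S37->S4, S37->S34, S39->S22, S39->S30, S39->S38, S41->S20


BFS from S0:
  layer 0: {S0}
  layer 1: {S1, S9, S28}
  layer 2: {S14, S15, S16, S35, S37, S41}
  layer 3: {S2, S4, S7, S8, S10, S19, S20, S30, S34}
  layer 4: {S12, S21, S22, S25, S26, S29, S32, S33, S38}
  layer 5: {S17, S27}
Reachable set: {S0, S1, S2, S4, S7, S8, S9, S10, S12, S14, S15, S16, S17, S19, S20, S21, S22, S25, S26, S27, S28, S29, S30, S32, S33, S34, S35, S37, S38, S41}
Count = 30

30


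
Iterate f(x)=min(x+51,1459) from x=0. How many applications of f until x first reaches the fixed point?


Step 1: x=0, cap=1459, increment=51
Step 2: x grows by 51 each step until capped at 1459; fixed point is x=1459
Step 3: iterations = ceil(1459/51) = 29

29


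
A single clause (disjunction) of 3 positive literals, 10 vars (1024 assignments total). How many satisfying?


Step 1: Total=2^10=1024
Step 2: Unsat when all 3 false: 2^7=128
Step 3: Sat=1024-128=896

896


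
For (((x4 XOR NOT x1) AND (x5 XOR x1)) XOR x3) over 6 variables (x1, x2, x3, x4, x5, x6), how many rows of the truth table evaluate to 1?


Formula: (((x4 XOR NOT x1) AND (x5 XOR x1)) XOR x3) over 6 vars (64 rows)
Evaluate each row (x1, x2, x3, x4, x5, x6 as bits, MSB first):
  row 0 [000000]: (((0 XOR NOT 0) AND (0 XOR 0)) XOR 0) -> 0
  row 1 [000001]: (((0 XOR NOT 0) AND (0 XOR 0)) XOR 0) -> 0
  row 2 [000010]: (((0 XOR NOT 0) AND (1 XOR 0)) XOR 0) -> 1
  row 3 [000011]: (((0 XOR NOT 0) AND (1 XOR 0)) XOR 0) -> 1
  row 4 [000100]: (((1 XOR NOT 0) AND (0 XOR 0)) XOR 0) -> 0
  (every remaining row is evaluated the same way; all 64 results are listed next)
Full result column, 8 rows per line (x1,x2,x3 fixed per line; x4,x5,x6 runs 000..111 left to right):
  rows 0-7 [x1,x2,x3=000]: 00110000  (ones: 2)
  rows 8-15 [x1,x2,x3=001]: 11001111  (ones: 6)
  rows 16-23 [x1,x2,x3=010]: 00110000  (ones: 2)
  rows 24-31 [x1,x2,x3=011]: 11001111  (ones: 6)
  rows 32-39 [x1,x2,x3=100]: 00001100  (ones: 2)
  rows 40-47 [x1,x2,x3=101]: 11110011  (ones: 6)
  rows 48-55 [x1,x2,x3=110]: 00001100  (ones: 2)
  rows 56-63 [x1,x2,x3=111]: 11110011  (ones: 6)
Count of 1-rows = 2+6+2+6+2+6+2+6 = 32

32


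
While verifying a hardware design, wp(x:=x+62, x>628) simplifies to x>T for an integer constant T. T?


Formula: wp(x:=E, P) = P[E/x] (substitute E for x in postcondition)
Step 1: Postcondition: x>628
Step 2: Substitute x+62 for x: x+62>628
Step 3: Solve for x: x > 628-62 = 566

566


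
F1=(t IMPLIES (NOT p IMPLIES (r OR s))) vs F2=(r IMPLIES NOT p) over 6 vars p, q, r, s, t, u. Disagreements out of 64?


F1 = (t IMPLIES (NOT p IMPLIES (r OR s)))
F2 = (r IMPLIES NOT p)
Evaluate both on each of 64 rows (bits = p,q,r,s,t,u):
  row 0 [000000]: F1=1 F2=1 -> 0
  row 1 [000001]: F1=1 F2=1 -> 0
  row 2 [000010]: F1=0 F2=1 (differ) -> 1
  row 3 [000011]: F1=0 F2=1 (differ) -> 1
  row 4 [000100]: F1=1 F2=1 -> 0
  (every remaining row is evaluated the same way; all 64 results are listed next)
Full result column, 8 rows per line (p,q,r fixed per line; s,t,u runs 000..111 left to right):
  rows 0-7 [p,q,r=000]: 00110000  (ones: 2)
  rows 8-15 [p,q,r=001]: 00000000  (ones: 0)
  rows 16-23 [p,q,r=010]: 00110000  (ones: 2)
  rows 24-31 [p,q,r=011]: 00000000  (ones: 0)
  rows 32-39 [p,q,r=100]: 00000000  (ones: 0)
  rows 40-47 [p,q,r=101]: 11111111  (ones: 8)
  rows 48-55 [p,q,r=110]: 00000000  (ones: 0)
  rows 56-63 [p,q,r=111]: 11111111  (ones: 8)
Disagreements = 2+0+2+0+0+8+0+8 = 20

20


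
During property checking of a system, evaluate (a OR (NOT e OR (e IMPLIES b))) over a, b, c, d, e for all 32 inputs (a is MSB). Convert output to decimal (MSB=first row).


Formula: (a OR (NOT e OR (e IMPLIES b))) over a, b, c, d, e (32 rows)
Evaluate each row (bits = a,b,c,d,e, MSB first):
  row 0 [00000]: (0 OR (NOT 0 OR (0 IMPLIES 0))) -> 1
  row 1 [00001]: (0 OR (NOT 1 OR (1 IMPLIES 0))) -> 0
  row 2 [00010]: (0 OR (NOT 0 OR (0 IMPLIES 0))) -> 1
  row 3 [00011]: (0 OR (NOT 1 OR (1 IMPLIES 0))) -> 0
  row 4 [00100]: (0 OR (NOT 0 OR (0 IMPLIES 0))) -> 1
  row 5 [00101]: (0 OR (NOT 1 OR (1 IMPLIES 0))) -> 0
  row 6 [00110]: (0 OR (NOT 0 OR (0 IMPLIES 0))) -> 1
  row 7 [00111]: (0 OR (NOT 1 OR (1 IMPLIES 0))) -> 0
  row 8 [01000]: (0 OR (NOT 0 OR (0 IMPLIES 1))) -> 1
  row 9 [01001]: (0 OR (NOT 1 OR (1 IMPLIES 1))) -> 1
  row 10 [01010]: (0 OR (NOT 0 OR (0 IMPLIES 1))) -> 1
  row 11 [01011]: (0 OR (NOT 1 OR (1 IMPLIES 1))) -> 1
  row 12 [01100]: (0 OR (NOT 0 OR (0 IMPLIES 1))) -> 1
  row 13 [01101]: (0 OR (NOT 1 OR (1 IMPLIES 1))) -> 1
  row 14 [01110]: (0 OR (NOT 0 OR (0 IMPLIES 1))) -> 1
  row 15 [01111]: (0 OR (NOT 1 OR (1 IMPLIES 1))) -> 1
  row 16 [10000]: (1 OR (NOT 0 OR (0 IMPLIES 0))) -> 1
  row 17 [10001]: (1 OR (NOT 1 OR (1 IMPLIES 0))) -> 1
  row 18 [10010]: (1 OR (NOT 0 OR (0 IMPLIES 0))) -> 1
  row 19 [10011]: (1 OR (NOT 1 OR (1 IMPLIES 0))) -> 1
  row 20 [10100]: (1 OR (NOT 0 OR (0 IMPLIES 0))) -> 1
  row 21 [10101]: (1 OR (NOT 1 OR (1 IMPLIES 0))) -> 1
  row 22 [10110]: (1 OR (NOT 0 OR (0 IMPLIES 0))) -> 1
  row 23 [10111]: (1 OR (NOT 1 OR (1 IMPLIES 0))) -> 1
  row 24 [11000]: (1 OR (NOT 0 OR (0 IMPLIES 1))) -> 1
  row 25 [11001]: (1 OR (NOT 1 OR (1 IMPLIES 1))) -> 1
  row 26 [11010]: (1 OR (NOT 0 OR (0 IMPLIES 1))) -> 1
  row 27 [11011]: (1 OR (NOT 1 OR (1 IMPLIES 1))) -> 1
  row 28 [11100]: (1 OR (NOT 0 OR (0 IMPLIES 1))) -> 1
  row 29 [11101]: (1 OR (NOT 1 OR (1 IMPLIES 1))) -> 1
  row 30 [11110]: (1 OR (NOT 0 OR (0 IMPLIES 1))) -> 1
  row 31 [11111]: (1 OR (NOT 1 OR (1 IMPLIES 1))) -> 1
Full result column, 4 rows per line (a,b,c fixed per line; d,e runs 00..11 left to right):
  rows 0-3 [a,b,c=000]: 1010  = hex A
  rows 4-7 [a,b,c=001]: 1010  = hex A
  rows 8-11 [a,b,c=010]: 1111  = hex F
  rows 12-15 [a,b,c=011]: 1111  = hex F
  rows 16-19 [a,b,c=100]: 1111  = hex F
  rows 20-23 [a,b,c=101]: 1111  = hex F
  rows 24-27 [a,b,c=110]: 1111  = hex F
  rows 28-31 [a,b,c=111]: 1111  = hex F
Output column (row 0 .. row 31) = 10101010111111111111111111111111
Output column grouped in 4s = 1010 1010 1111 1111 1111 1111 1111 1111 = 0xAAFFFFFF
Convert to decimal digit by digit (value = value*16 + digit):
  A -> 10
  10*16 + 10 (A) = 170
  170*16 + 15 (F) = 2735
  2735*16 + 15 (F) = 43775
  43775*16 + 15 (F) = 700415
  700415*16 + 15 (F) = 11206655
  11206655*16 + 15 (F) = 179306495
  179306495*16 + 15 (F) = 2868903935
Decimal = 2868903935

2868903935


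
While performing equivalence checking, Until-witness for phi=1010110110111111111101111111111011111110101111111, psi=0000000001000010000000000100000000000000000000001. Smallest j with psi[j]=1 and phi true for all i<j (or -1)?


(phi U psi) at 0: need smallest j with psi[j]=1 and phi[i]=1 for all i in [0,j).
Scan from step 0:
  step 0: phi=1, psi=0 -> continue
  step 1: phi=0 -> phi-prefix broken from here
  step 9: psi=1 but phi already failed -> not a witness
  step 14: psi=1 but phi already failed -> not a witness
  step 25: psi=1 but phi already failed -> not a witness
  step 48: psi=1 but phi already failed -> not a witness
  end of trace: no witness -> -1
Witness step = -1

-1
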